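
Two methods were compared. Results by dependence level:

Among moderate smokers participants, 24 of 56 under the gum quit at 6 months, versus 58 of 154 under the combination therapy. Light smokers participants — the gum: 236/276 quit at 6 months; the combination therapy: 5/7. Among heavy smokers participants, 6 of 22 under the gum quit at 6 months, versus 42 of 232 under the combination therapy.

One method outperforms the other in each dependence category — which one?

Moderate smokers: the gum 24/56 = 42.9%, the combination therapy 58/154 = 37.7% → the gum
Light smokers: the gum 236/276 = 85.5%, the combination therapy 5/7 = 71.4% → the gum
Heavy smokers: the gum 6/22 = 27.3%, the combination therapy 42/232 = 18.1% → the gum
The gum has the higher rate in all 3 groups.

the gum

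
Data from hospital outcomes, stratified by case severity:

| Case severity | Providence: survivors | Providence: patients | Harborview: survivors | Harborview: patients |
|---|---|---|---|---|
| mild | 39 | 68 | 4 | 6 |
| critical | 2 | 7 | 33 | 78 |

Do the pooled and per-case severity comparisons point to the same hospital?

Mild: Providence 39/68 = 57.4%, Harborview 4/6 = 66.7% → Harborview
Critical: Providence 2/7 = 28.6%, Harborview 33/78 = 42.3% → Harborview
Overall: Providence 41/75 = 54.7%, Harborview 37/84 = 44.0% → Providence
Harborview wins each case group but Providence wins overall — the comparison reverses. Harborview's patients skew toward critical, which has a lower base rate.

No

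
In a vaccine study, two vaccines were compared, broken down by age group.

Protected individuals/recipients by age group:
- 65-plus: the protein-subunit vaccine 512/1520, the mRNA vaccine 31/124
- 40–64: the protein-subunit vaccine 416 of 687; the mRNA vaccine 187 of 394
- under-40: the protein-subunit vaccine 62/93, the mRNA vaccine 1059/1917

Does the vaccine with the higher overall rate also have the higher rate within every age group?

No

65-plus: the protein-subunit vaccine 512/1520 = 33.7%, the mRNA vaccine 31/124 = 25.0% → the protein-subunit vaccine
40–64: the protein-subunit vaccine 416/687 = 60.6%, the mRNA vaccine 187/394 = 47.5% → the protein-subunit vaccine
Under-40: the protein-subunit vaccine 62/93 = 66.7%, the mRNA vaccine 1059/1917 = 55.2% → the protein-subunit vaccine
Overall: the protein-subunit vaccine 990/2300 = 43.0%, the mRNA vaccine 1277/2435 = 52.4% → the mRNA vaccine
The protein-subunit vaccine wins each age group but the mRNA vaccine wins overall — the comparison reverses. The protein-subunit vaccine's recipients skew toward 65-plus, which has a lower base rate.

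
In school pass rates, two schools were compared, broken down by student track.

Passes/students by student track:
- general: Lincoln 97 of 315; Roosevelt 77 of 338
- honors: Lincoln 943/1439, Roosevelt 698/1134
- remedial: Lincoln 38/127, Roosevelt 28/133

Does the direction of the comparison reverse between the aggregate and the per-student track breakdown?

No

General: Lincoln 97/315 = 30.8%, Roosevelt 77/338 = 22.8% → Lincoln
Honors: Lincoln 943/1439 = 65.5%, Roosevelt 698/1134 = 61.6% → Lincoln
Remedial: Lincoln 38/127 = 29.9%, Roosevelt 28/133 = 21.1% → Lincoln
Overall: Lincoln 1078/1881 = 57.3%, Roosevelt 803/1605 = 50.0% → Lincoln
Lincoln wins overall and in every student group — no reversal.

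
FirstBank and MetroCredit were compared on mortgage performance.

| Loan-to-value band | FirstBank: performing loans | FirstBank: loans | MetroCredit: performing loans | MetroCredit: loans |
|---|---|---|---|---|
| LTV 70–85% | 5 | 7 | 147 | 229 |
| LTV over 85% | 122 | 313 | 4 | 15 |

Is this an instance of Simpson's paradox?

LTV 70–85%: FirstBank 5/7 = 71.4%, MetroCredit 147/229 = 64.2% → FirstBank
LTV over 85%: FirstBank 122/313 = 39.0%, MetroCredit 4/15 = 26.7% → FirstBank
Overall: FirstBank 127/320 = 39.7%, MetroCredit 151/244 = 61.9% → MetroCredit
FirstBank wins each loan-to-value group but MetroCredit wins overall — the comparison reverses. FirstBank's loans skew toward LTV over 85%, which has a lower base rate.

Yes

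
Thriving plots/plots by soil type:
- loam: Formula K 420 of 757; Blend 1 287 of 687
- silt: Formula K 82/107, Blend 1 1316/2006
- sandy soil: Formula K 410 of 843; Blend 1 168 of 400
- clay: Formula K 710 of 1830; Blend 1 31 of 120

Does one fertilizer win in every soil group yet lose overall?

Loam: Formula K 420/757 = 55.5%, Blend 1 287/687 = 41.8% → Formula K
Silt: Formula K 82/107 = 76.6%, Blend 1 1316/2006 = 65.6% → Formula K
Sandy soil: Formula K 410/843 = 48.6%, Blend 1 168/400 = 42.0% → Formula K
Clay: Formula K 710/1830 = 38.8%, Blend 1 31/120 = 25.8% → Formula K
Overall: Formula K 1622/3537 = 45.9%, Blend 1 1802/3213 = 56.1% → Blend 1
Formula K wins each soil group but Blend 1 wins overall — the comparison reverses. Formula K's plots skew toward clay, which has a lower base rate.

Yes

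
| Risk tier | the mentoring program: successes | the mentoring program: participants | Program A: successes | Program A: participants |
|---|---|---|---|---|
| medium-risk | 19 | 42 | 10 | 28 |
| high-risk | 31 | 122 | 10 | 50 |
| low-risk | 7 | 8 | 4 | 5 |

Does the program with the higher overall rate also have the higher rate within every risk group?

Medium-risk: the mentoring program 19/42 = 45.2%, Program A 10/28 = 35.7% → the mentoring program
High-risk: the mentoring program 31/122 = 25.4%, Program A 10/50 = 20.0% → the mentoring program
Low-risk: the mentoring program 7/8 = 87.5%, Program A 4/5 = 80.0% → the mentoring program
Overall: the mentoring program 57/172 = 33.1%, Program A 24/83 = 28.9% → the mentoring program
The mentoring program wins overall and in every risk group — no reversal.

Yes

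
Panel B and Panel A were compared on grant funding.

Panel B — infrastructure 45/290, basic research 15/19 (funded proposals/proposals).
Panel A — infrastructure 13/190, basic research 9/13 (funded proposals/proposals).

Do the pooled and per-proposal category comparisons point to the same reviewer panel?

Yes

Infrastructure: Panel B 45/290 = 15.5%, Panel A 13/190 = 6.8% → Panel B
Basic research: Panel B 15/19 = 78.9%, Panel A 9/13 = 69.2% → Panel B
Overall: Panel B 60/309 = 19.4%, Panel A 22/203 = 10.8% → Panel B
Panel B wins overall and in every proposal group — no reversal.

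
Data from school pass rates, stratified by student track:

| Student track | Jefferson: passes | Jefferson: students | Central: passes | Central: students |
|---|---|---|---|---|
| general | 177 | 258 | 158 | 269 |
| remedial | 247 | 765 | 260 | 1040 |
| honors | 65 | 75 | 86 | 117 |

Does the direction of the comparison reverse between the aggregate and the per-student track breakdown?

No

General: Jefferson 177/258 = 68.6%, Central 158/269 = 58.7% → Jefferson
Remedial: Jefferson 247/765 = 32.3%, Central 260/1040 = 25.0% → Jefferson
Honors: Jefferson 65/75 = 86.7%, Central 86/117 = 73.5% → Jefferson
Overall: Jefferson 489/1098 = 44.5%, Central 504/1426 = 35.3% → Jefferson
Jefferson wins overall and in every student group — no reversal.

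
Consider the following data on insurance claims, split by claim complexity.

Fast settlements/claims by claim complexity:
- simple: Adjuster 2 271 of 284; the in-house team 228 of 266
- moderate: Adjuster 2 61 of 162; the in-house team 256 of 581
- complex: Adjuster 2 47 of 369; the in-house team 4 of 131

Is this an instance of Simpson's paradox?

No

Simple: Adjuster 2 271/284 = 95.4%, the in-house team 228/266 = 85.7% → Adjuster 2
Moderate: Adjuster 2 61/162 = 37.7%, the in-house team 256/581 = 44.1% → the in-house team
Complex: Adjuster 2 47/369 = 12.7%, the in-house team 4/131 = 3.1% → Adjuster 2
Overall: Adjuster 2 379/815 = 46.5%, the in-house team 488/978 = 49.9% → the in-house team
Neither sweeps: Adjuster 2 wins 2 of 3 groups, the in-house team wins 1. The in-house team wins overall but not every group — no Simpson reversal.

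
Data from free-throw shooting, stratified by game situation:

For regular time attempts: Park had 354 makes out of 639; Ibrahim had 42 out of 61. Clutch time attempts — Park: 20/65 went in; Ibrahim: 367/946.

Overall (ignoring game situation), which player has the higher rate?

Park

Regular time: Park 354/639 = 55.4%, Ibrahim 42/61 = 68.9% → Ibrahim
Clutch time: Park 20/65 = 30.8%, Ibrahim 367/946 = 38.8% → Ibrahim
Overall: Park 374/704 = 53.1%, Ibrahim 409/1007 = 40.6% → Park
(Ibrahim wins every game group but Park wins overall — Ibrahim's attempts skew toward the low-rate clutch time group.)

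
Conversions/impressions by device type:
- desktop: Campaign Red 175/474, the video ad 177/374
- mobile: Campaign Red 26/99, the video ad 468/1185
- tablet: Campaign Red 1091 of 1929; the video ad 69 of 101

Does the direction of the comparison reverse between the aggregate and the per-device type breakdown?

Desktop: Campaign Red 175/474 = 36.9%, the video ad 177/374 = 47.3% → the video ad
Mobile: Campaign Red 26/99 = 26.3%, the video ad 468/1185 = 39.5% → the video ad
Tablet: Campaign Red 1091/1929 = 56.6%, the video ad 69/101 = 68.3% → the video ad
Overall: Campaign Red 1292/2502 = 51.6%, the video ad 714/1660 = 43.0% → Campaign Red
The video ad wins each device group but Campaign Red wins overall — the comparison reverses. The video ad's impressions skew toward mobile, which has a lower base rate.

Yes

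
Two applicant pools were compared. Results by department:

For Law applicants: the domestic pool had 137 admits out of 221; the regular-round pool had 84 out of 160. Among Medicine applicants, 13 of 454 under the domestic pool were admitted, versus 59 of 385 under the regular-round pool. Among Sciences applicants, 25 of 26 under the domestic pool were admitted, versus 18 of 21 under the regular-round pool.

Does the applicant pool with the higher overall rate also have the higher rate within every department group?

Law: the domestic pool 137/221 = 62.0%, the regular-round pool 84/160 = 52.5% → the domestic pool
Medicine: the domestic pool 13/454 = 2.9%, the regular-round pool 59/385 = 15.3% → the regular-round pool
Sciences: the domestic pool 25/26 = 96.2%, the regular-round pool 18/21 = 85.7% → the domestic pool
Overall: the domestic pool 175/701 = 25.0%, the regular-round pool 161/566 = 28.4% → the regular-round pool
Neither sweeps: the domestic pool wins 2 of 3 groups, the regular-round pool wins 1. The regular-round pool wins overall but not every group — no Simpson reversal.

No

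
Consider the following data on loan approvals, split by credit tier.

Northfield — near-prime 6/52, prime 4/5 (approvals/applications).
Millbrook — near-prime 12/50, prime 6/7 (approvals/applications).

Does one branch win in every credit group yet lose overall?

No

Near-prime: Northfield 6/52 = 11.5%, Millbrook 12/50 = 24.0% → Millbrook
Prime: Northfield 4/5 = 80.0%, Millbrook 6/7 = 85.7% → Millbrook
Overall: Northfield 10/57 = 17.5%, Millbrook 18/57 = 31.6% → Millbrook
Millbrook wins overall and in every credit group — no reversal.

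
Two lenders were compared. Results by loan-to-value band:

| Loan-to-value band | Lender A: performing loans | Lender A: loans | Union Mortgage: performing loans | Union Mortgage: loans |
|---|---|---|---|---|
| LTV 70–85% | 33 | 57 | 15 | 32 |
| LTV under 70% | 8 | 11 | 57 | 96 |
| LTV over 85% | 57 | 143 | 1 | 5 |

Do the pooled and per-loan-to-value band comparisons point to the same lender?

LTV 70–85%: Lender A 33/57 = 57.9%, Union Mortgage 15/32 = 46.9% → Lender A
LTV under 70%: Lender A 8/11 = 72.7%, Union Mortgage 57/96 = 59.4% → Lender A
LTV over 85%: Lender A 57/143 = 39.9%, Union Mortgage 1/5 = 20.0% → Lender A
Overall: Lender A 98/211 = 46.4%, Union Mortgage 73/133 = 54.9% → Union Mortgage
Lender A wins each loan-to-value group but Union Mortgage wins overall — the comparison reverses. Lender A's loans skew toward LTV over 85%, which has a lower base rate.

No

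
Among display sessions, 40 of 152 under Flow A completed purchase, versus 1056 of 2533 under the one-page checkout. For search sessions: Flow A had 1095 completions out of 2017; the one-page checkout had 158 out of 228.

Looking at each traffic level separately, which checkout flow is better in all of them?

Display: Flow A 40/152 = 26.3%, the one-page checkout 1056/2533 = 41.7% → the one-page checkout
Search: Flow A 1095/2017 = 54.3%, the one-page checkout 158/228 = 69.3% → the one-page checkout
The one-page checkout has the higher rate in both groups.

the one-page checkout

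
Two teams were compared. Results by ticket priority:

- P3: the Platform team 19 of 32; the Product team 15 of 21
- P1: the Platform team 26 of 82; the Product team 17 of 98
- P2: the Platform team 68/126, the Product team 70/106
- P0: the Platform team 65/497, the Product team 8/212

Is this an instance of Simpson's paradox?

No

P3: the Platform team 19/32 = 59.4%, the Product team 15/21 = 71.4% → the Product team
P1: the Platform team 26/82 = 31.7%, the Product team 17/98 = 17.3% → the Platform team
P2: the Platform team 68/126 = 54.0%, the Product team 70/106 = 66.0% → the Product team
P0: the Platform team 65/497 = 13.1%, the Product team 8/212 = 3.8% → the Platform team
Overall: the Platform team 178/737 = 24.2%, the Product team 110/437 = 25.2% → the Product team
Neither sweeps: the Platform team wins 2 of 4 groups, the Product team wins 2. The Product team wins overall but not every group — no Simpson reversal.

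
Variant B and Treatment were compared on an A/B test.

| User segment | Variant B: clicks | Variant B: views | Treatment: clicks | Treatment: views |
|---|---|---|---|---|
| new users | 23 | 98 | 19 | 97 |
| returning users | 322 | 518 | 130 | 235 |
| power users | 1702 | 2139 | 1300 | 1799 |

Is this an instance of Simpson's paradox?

No

New users: Variant B 23/98 = 23.5%, Treatment 19/97 = 19.6% → Variant B
Returning users: Variant B 322/518 = 62.2%, Treatment 130/235 = 55.3% → Variant B
Power users: Variant B 1702/2139 = 79.6%, Treatment 1300/1799 = 72.3% → Variant B
Overall: Variant B 2047/2755 = 74.3%, Treatment 1449/2131 = 68.0% → Variant B
Variant B wins overall and in every user group — no reversal.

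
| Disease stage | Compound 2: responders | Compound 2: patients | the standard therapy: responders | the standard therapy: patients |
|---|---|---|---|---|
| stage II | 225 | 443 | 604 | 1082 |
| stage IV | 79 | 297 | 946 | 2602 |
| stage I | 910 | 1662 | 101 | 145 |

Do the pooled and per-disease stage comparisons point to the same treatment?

Stage II: Compound 2 225/443 = 50.8%, the standard therapy 604/1082 = 55.8% → the standard therapy
Stage IV: Compound 2 79/297 = 26.6%, the standard therapy 946/2602 = 36.4% → the standard therapy
Stage I: Compound 2 910/1662 = 54.8%, the standard therapy 101/145 = 69.7% → the standard therapy
Overall: Compound 2 1214/2402 = 50.5%, the standard therapy 1651/3829 = 43.1% → Compound 2
The standard therapy wins each disease group but Compound 2 wins overall — the comparison reverses. The standard therapy's patients skew toward stage IV, which has a lower base rate.

No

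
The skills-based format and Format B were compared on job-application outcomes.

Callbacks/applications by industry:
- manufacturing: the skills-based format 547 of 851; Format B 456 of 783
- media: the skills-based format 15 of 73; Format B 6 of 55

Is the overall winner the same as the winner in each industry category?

Manufacturing: the skills-based format 547/851 = 64.3%, Format B 456/783 = 58.2% → the skills-based format
Media: the skills-based format 15/73 = 20.5%, Format B 6/55 = 10.9% → the skills-based format
Overall: the skills-based format 562/924 = 60.8%, Format B 462/838 = 55.1% → the skills-based format
The skills-based format wins overall and in every industry group — no reversal.

Yes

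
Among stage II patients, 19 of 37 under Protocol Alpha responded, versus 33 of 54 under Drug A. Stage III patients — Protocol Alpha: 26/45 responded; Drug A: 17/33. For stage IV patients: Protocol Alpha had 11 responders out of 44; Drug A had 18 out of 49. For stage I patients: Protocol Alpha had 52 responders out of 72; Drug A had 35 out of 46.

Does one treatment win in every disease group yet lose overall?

Stage II: Protocol Alpha 19/37 = 51.4%, Drug A 33/54 = 61.1% → Drug A
Stage III: Protocol Alpha 26/45 = 57.8%, Drug A 17/33 = 51.5% → Protocol Alpha
Stage IV: Protocol Alpha 11/44 = 25.0%, Drug A 18/49 = 36.7% → Drug A
Stage I: Protocol Alpha 52/72 = 72.2%, Drug A 35/46 = 76.1% → Drug A
Overall: Protocol Alpha 108/198 = 54.5%, Drug A 103/182 = 56.6% → Drug A
Neither sweeps: Protocol Alpha wins 1 of 4 groups, Drug A wins 3. Drug A wins overall but not every group — no Simpson reversal.

No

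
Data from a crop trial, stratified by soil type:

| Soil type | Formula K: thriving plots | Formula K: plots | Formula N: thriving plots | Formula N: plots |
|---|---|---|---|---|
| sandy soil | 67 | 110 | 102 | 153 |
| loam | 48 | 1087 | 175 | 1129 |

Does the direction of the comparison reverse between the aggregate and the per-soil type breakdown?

Sandy soil: Formula K 67/110 = 60.9%, Formula N 102/153 = 66.7% → Formula N
Loam: Formula K 48/1087 = 4.4%, Formula N 175/1129 = 15.5% → Formula N
Overall: Formula K 115/1197 = 9.6%, Formula N 277/1282 = 21.6% → Formula N
Formula N wins overall and in every soil group — no reversal.

No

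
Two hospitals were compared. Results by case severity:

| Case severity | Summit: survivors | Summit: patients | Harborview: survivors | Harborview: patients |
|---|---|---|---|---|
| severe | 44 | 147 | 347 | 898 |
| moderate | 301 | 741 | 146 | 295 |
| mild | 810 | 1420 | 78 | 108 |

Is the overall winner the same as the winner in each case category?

No

Severe: Summit 44/147 = 29.9%, Harborview 347/898 = 38.6% → Harborview
Moderate: Summit 301/741 = 40.6%, Harborview 146/295 = 49.5% → Harborview
Mild: Summit 810/1420 = 57.0%, Harborview 78/108 = 72.2% → Harborview
Overall: Summit 1155/2308 = 50.0%, Harborview 571/1301 = 43.9% → Summit
Harborview wins each case group but Summit wins overall — the comparison reverses. Harborview's patients skew toward severe, which has a lower base rate.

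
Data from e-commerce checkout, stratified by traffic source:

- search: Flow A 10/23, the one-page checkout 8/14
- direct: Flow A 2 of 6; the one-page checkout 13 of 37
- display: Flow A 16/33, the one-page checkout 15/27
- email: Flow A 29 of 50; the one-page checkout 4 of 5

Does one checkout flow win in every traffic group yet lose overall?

Search: Flow A 10/23 = 43.5%, the one-page checkout 8/14 = 57.1% → the one-page checkout
Direct: Flow A 2/6 = 33.3%, the one-page checkout 13/37 = 35.1% → the one-page checkout
Display: Flow A 16/33 = 48.5%, the one-page checkout 15/27 = 55.6% → the one-page checkout
Email: Flow A 29/50 = 58.0%, the one-page checkout 4/5 = 80.0% → the one-page checkout
Overall: Flow A 57/112 = 50.9%, the one-page checkout 40/83 = 48.2% → Flow A
The one-page checkout wins each traffic group but Flow A wins overall — the comparison reverses. The one-page checkout's sessions skew toward direct, which has a lower base rate.

Yes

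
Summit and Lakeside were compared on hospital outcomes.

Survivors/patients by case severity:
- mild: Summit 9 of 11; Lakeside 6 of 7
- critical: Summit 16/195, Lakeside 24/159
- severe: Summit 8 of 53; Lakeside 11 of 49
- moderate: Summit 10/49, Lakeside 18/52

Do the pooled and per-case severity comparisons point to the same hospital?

Yes

Mild: Summit 9/11 = 81.8%, Lakeside 6/7 = 85.7% → Lakeside
Critical: Summit 16/195 = 8.2%, Lakeside 24/159 = 15.1% → Lakeside
Severe: Summit 8/53 = 15.1%, Lakeside 11/49 = 22.4% → Lakeside
Moderate: Summit 10/49 = 20.4%, Lakeside 18/52 = 34.6% → Lakeside
Overall: Summit 43/308 = 14.0%, Lakeside 59/267 = 22.1% → Lakeside
Lakeside wins overall and in every case group — no reversal.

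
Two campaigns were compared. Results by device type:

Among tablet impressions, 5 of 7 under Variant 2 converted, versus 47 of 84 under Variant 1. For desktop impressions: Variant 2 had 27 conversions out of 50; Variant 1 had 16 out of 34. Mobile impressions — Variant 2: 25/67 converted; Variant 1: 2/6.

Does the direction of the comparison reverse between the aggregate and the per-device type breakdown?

Yes

Tablet: Variant 2 5/7 = 71.4%, Variant 1 47/84 = 56.0% → Variant 2
Desktop: Variant 2 27/50 = 54.0%, Variant 1 16/34 = 47.1% → Variant 2
Mobile: Variant 2 25/67 = 37.3%, Variant 1 2/6 = 33.3% → Variant 2
Overall: Variant 2 57/124 = 46.0%, Variant 1 65/124 = 52.4% → Variant 1
Variant 2 wins each device group but Variant 1 wins overall — the comparison reverses. Variant 2's impressions skew toward mobile, which has a lower base rate.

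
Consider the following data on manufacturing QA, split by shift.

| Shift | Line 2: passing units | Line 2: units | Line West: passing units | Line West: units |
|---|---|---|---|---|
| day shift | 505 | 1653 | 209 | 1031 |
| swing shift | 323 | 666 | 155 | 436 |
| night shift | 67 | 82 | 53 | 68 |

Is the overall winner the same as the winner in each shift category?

Day shift: Line 2 505/1653 = 30.6%, Line West 209/1031 = 20.3% → Line 2
Swing shift: Line 2 323/666 = 48.5%, Line West 155/436 = 35.6% → Line 2
Night shift: Line 2 67/82 = 81.7%, Line West 53/68 = 77.9% → Line 2
Overall: Line 2 895/2401 = 37.3%, Line West 417/1535 = 27.2% → Line 2
Line 2 wins overall and in every shift group — no reversal.

Yes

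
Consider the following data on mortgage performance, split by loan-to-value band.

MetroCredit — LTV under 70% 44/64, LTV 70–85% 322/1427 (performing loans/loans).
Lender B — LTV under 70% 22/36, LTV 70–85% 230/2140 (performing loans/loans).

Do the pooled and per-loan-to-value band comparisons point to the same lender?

Yes

LTV under 70%: MetroCredit 44/64 = 68.8%, Lender B 22/36 = 61.1% → MetroCredit
LTV 70–85%: MetroCredit 322/1427 = 22.6%, Lender B 230/2140 = 10.7% → MetroCredit
Overall: MetroCredit 366/1491 = 24.5%, Lender B 252/2176 = 11.6% → MetroCredit
MetroCredit wins overall and in every loan-to-value group — no reversal.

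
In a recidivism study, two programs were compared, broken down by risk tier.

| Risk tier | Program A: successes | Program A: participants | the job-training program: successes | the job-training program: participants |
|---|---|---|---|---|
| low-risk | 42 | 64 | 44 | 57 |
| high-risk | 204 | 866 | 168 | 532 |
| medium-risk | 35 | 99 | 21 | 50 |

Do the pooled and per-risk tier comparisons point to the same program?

Low-risk: Program A 42/64 = 65.6%, the job-training program 44/57 = 77.2% → the job-training program
High-risk: Program A 204/866 = 23.6%, the job-training program 168/532 = 31.6% → the job-training program
Medium-risk: Program A 35/99 = 35.4%, the job-training program 21/50 = 42.0% → the job-training program
Overall: Program A 281/1029 = 27.3%, the job-training program 233/639 = 36.5% → the job-training program
The job-training program wins overall and in every risk group — no reversal.

Yes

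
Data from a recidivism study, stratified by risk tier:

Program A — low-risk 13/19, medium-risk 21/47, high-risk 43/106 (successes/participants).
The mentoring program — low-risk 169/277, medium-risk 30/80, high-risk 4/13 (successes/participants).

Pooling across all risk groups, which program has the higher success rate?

the mentoring program

Low-risk: Program A 13/19 = 68.4%, the mentoring program 169/277 = 61.0% → Program A
Medium-risk: Program A 21/47 = 44.7%, the mentoring program 30/80 = 37.5% → Program A
High-risk: Program A 43/106 = 40.6%, the mentoring program 4/13 = 30.8% → Program A
Overall: Program A 77/172 = 44.8%, the mentoring program 203/370 = 54.9% → the mentoring program
(Program A wins every risk group but the mentoring program wins overall — Program A's participants skew toward the low-rate high-risk group.)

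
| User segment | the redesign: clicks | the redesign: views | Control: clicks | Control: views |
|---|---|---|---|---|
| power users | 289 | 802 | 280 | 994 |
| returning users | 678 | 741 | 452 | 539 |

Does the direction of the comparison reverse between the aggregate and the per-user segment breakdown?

No

Power users: the redesign 289/802 = 36.0%, Control 280/994 = 28.2% → the redesign
Returning users: the redesign 678/741 = 91.5%, Control 452/539 = 83.9% → the redesign
Overall: the redesign 967/1543 = 62.7%, Control 732/1533 = 47.7% → the redesign
The redesign wins overall and in every user group — no reversal.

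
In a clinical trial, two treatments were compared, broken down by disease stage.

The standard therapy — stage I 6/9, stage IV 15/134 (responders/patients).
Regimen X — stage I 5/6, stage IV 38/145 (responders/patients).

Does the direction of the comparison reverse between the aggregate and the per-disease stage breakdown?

No

Stage I: the standard therapy 6/9 = 66.7%, Regimen X 5/6 = 83.3% → Regimen X
Stage IV: the standard therapy 15/134 = 11.2%, Regimen X 38/145 = 26.2% → Regimen X
Overall: the standard therapy 21/143 = 14.7%, Regimen X 43/151 = 28.5% → Regimen X
Regimen X wins overall and in every disease group — no reversal.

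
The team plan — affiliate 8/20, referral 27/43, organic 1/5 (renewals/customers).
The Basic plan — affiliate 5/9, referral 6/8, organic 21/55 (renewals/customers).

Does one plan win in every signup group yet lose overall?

Yes

Affiliate: the team plan 8/20 = 40.0%, the Basic plan 5/9 = 55.6% → the Basic plan
Referral: the team plan 27/43 = 62.8%, the Basic plan 6/8 = 75.0% → the Basic plan
Organic: the team plan 1/5 = 20.0%, the Basic plan 21/55 = 38.2% → the Basic plan
Overall: the team plan 36/68 = 52.9%, the Basic plan 32/72 = 44.4% → the team plan
The Basic plan wins each signup group but the team plan wins overall — the comparison reverses. The Basic plan's customers skew toward organic, which has a lower base rate.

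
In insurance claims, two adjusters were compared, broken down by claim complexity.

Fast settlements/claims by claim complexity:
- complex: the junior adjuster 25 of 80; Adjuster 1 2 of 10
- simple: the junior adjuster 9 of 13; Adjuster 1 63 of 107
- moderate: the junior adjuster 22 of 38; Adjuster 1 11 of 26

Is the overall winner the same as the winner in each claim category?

No

Complex: the junior adjuster 25/80 = 31.2%, Adjuster 1 2/10 = 20.0% → the junior adjuster
Simple: the junior adjuster 9/13 = 69.2%, Adjuster 1 63/107 = 58.9% → the junior adjuster
Moderate: the junior adjuster 22/38 = 57.9%, Adjuster 1 11/26 = 42.3% → the junior adjuster
Overall: the junior adjuster 56/131 = 42.7%, Adjuster 1 76/143 = 53.1% → Adjuster 1
The junior adjuster wins each claim group but Adjuster 1 wins overall — the comparison reverses. The junior adjuster's claims skew toward complex, which has a lower base rate.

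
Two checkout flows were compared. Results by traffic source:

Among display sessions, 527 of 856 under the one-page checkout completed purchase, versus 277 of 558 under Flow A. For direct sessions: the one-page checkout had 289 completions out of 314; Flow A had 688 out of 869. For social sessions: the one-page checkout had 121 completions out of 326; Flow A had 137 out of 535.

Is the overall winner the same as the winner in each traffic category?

Display: the one-page checkout 527/856 = 61.6%, Flow A 277/558 = 49.6% → the one-page checkout
Direct: the one-page checkout 289/314 = 92.0%, Flow A 688/869 = 79.2% → the one-page checkout
Social: the one-page checkout 121/326 = 37.1%, Flow A 137/535 = 25.6% → the one-page checkout
Overall: the one-page checkout 937/1496 = 62.6%, Flow A 1102/1962 = 56.2% → the one-page checkout
The one-page checkout wins overall and in every traffic group — no reversal.

Yes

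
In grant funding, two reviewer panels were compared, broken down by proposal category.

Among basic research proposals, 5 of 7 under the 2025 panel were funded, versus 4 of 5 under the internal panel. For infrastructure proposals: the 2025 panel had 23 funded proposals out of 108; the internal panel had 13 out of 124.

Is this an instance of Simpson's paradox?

No

Basic research: the 2025 panel 5/7 = 71.4%, the internal panel 4/5 = 80.0% → the internal panel
Infrastructure: the 2025 panel 23/108 = 21.3%, the internal panel 13/124 = 10.5% → the 2025 panel
Overall: the 2025 panel 28/115 = 24.3%, the internal panel 17/129 = 13.2% → the 2025 panel
Neither sweeps: the 2025 panel wins 1 of 2 groups, the internal panel wins 1. The 2025 panel wins overall but not every group — no Simpson reversal.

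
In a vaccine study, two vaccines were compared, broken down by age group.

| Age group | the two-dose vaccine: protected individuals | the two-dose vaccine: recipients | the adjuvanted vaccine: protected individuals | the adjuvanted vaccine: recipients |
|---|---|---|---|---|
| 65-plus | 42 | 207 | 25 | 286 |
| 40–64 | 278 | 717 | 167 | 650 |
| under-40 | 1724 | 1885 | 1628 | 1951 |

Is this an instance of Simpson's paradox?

65-plus: the two-dose vaccine 42/207 = 20.3%, the adjuvanted vaccine 25/286 = 8.7% → the two-dose vaccine
40–64: the two-dose vaccine 278/717 = 38.8%, the adjuvanted vaccine 167/650 = 25.7% → the two-dose vaccine
Under-40: the two-dose vaccine 1724/1885 = 91.5%, the adjuvanted vaccine 1628/1951 = 83.4% → the two-dose vaccine
Overall: the two-dose vaccine 2044/2809 = 72.8%, the adjuvanted vaccine 1820/2887 = 63.0% → the two-dose vaccine
The two-dose vaccine wins overall and in every age group — no reversal.

No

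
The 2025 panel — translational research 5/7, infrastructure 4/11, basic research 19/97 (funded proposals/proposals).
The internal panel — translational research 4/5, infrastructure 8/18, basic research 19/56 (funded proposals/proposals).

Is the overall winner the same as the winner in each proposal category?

Translational research: the 2025 panel 5/7 = 71.4%, the internal panel 4/5 = 80.0% → the internal panel
Infrastructure: the 2025 panel 4/11 = 36.4%, the internal panel 8/18 = 44.4% → the internal panel
Basic research: the 2025 panel 19/97 = 19.6%, the internal panel 19/56 = 33.9% → the internal panel
Overall: the 2025 panel 28/115 = 24.3%, the internal panel 31/79 = 39.2% → the internal panel
The internal panel wins overall and in every proposal group — no reversal.

Yes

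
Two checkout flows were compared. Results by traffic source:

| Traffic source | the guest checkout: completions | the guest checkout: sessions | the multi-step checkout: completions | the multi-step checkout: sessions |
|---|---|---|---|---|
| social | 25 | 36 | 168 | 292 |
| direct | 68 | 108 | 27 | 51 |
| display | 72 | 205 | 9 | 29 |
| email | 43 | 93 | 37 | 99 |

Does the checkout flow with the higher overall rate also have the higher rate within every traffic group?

No

Social: the guest checkout 25/36 = 69.4%, the multi-step checkout 168/292 = 57.5% → the guest checkout
Direct: the guest checkout 68/108 = 63.0%, the multi-step checkout 27/51 = 52.9% → the guest checkout
Display: the guest checkout 72/205 = 35.1%, the multi-step checkout 9/29 = 31.0% → the guest checkout
Email: the guest checkout 43/93 = 46.2%, the multi-step checkout 37/99 = 37.4% → the guest checkout
Overall: the guest checkout 208/442 = 47.1%, the multi-step checkout 241/471 = 51.2% → the multi-step checkout
The guest checkout wins each traffic group but the multi-step checkout wins overall — the comparison reverses. The guest checkout's sessions skew toward display, which has a lower base rate.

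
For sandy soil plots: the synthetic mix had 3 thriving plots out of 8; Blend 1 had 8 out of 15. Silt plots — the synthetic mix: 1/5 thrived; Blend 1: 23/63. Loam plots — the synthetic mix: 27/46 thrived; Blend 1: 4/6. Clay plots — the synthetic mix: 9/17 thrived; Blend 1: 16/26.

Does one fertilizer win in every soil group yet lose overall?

Sandy soil: the synthetic mix 3/8 = 37.5%, Blend 1 8/15 = 53.3% → Blend 1
Silt: the synthetic mix 1/5 = 20.0%, Blend 1 23/63 = 36.5% → Blend 1
Loam: the synthetic mix 27/46 = 58.7%, Blend 1 4/6 = 66.7% → Blend 1
Clay: the synthetic mix 9/17 = 52.9%, Blend 1 16/26 = 61.5% → Blend 1
Overall: the synthetic mix 40/76 = 52.6%, Blend 1 51/110 = 46.4% → the synthetic mix
Blend 1 wins each soil group but the synthetic mix wins overall — the comparison reverses. Blend 1's plots skew toward silt, which has a lower base rate.

Yes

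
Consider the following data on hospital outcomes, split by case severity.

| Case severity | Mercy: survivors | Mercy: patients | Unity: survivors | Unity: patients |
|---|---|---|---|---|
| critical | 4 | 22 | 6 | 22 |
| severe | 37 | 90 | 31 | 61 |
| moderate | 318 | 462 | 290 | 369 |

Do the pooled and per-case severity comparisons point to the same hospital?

Yes

Critical: Mercy 4/22 = 18.2%, Unity 6/22 = 27.3% → Unity
Severe: Mercy 37/90 = 41.1%, Unity 31/61 = 50.8% → Unity
Moderate: Mercy 318/462 = 68.8%, Unity 290/369 = 78.6% → Unity
Overall: Mercy 359/574 = 62.5%, Unity 327/452 = 72.3% → Unity
Unity wins overall and in every case group — no reversal.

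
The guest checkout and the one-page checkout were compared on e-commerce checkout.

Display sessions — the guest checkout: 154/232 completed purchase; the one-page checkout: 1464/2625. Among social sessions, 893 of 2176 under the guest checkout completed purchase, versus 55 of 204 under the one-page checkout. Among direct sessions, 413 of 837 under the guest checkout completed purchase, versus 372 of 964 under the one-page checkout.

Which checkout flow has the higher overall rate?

Display: the guest checkout 154/232 = 66.4%, the one-page checkout 1464/2625 = 55.8% → the guest checkout
Social: the guest checkout 893/2176 = 41.0%, the one-page checkout 55/204 = 27.0% → the guest checkout
Direct: the guest checkout 413/837 = 49.3%, the one-page checkout 372/964 = 38.6% → the guest checkout
Overall: the guest checkout 1460/3245 = 45.0%, the one-page checkout 1891/3793 = 49.9% → the one-page checkout
(The guest checkout wins every traffic group but the one-page checkout wins overall — the guest checkout's sessions skew toward the low-rate social group.)

the one-page checkout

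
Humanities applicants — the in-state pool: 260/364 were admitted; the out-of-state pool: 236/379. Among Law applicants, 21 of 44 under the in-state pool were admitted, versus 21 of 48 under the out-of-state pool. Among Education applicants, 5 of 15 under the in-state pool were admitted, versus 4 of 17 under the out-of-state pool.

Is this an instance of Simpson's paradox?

Humanities: the in-state pool 260/364 = 71.4%, the out-of-state pool 236/379 = 62.3% → the in-state pool
Law: the in-state pool 21/44 = 47.7%, the out-of-state pool 21/48 = 43.8% → the in-state pool
Education: the in-state pool 5/15 = 33.3%, the out-of-state pool 4/17 = 23.5% → the in-state pool
Overall: the in-state pool 286/423 = 67.6%, the out-of-state pool 261/444 = 58.8% → the in-state pool
The in-state pool wins overall and in every department group — no reversal.

No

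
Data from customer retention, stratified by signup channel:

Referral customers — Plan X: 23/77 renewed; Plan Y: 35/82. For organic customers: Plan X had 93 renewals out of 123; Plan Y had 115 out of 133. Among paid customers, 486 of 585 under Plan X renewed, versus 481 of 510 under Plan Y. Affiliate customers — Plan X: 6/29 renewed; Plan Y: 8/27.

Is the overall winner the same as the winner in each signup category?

Referral: Plan X 23/77 = 29.9%, Plan Y 35/82 = 42.7% → Plan Y
Organic: Plan X 93/123 = 75.6%, Plan Y 115/133 = 86.5% → Plan Y
Paid: Plan X 486/585 = 83.1%, Plan Y 481/510 = 94.3% → Plan Y
Affiliate: Plan X 6/29 = 20.7%, Plan Y 8/27 = 29.6% → Plan Y
Overall: Plan X 608/814 = 74.7%, Plan Y 639/752 = 85.0% → Plan Y
Plan Y wins overall and in every signup group — no reversal.

Yes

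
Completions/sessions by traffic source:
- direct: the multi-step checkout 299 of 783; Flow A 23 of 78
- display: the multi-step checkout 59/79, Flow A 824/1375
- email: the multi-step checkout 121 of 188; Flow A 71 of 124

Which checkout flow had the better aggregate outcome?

Flow A

Direct: the multi-step checkout 299/783 = 38.2%, Flow A 23/78 = 29.5% → the multi-step checkout
Display: the multi-step checkout 59/79 = 74.7%, Flow A 824/1375 = 59.9% → the multi-step checkout
Email: the multi-step checkout 121/188 = 64.4%, Flow A 71/124 = 57.3% → the multi-step checkout
Overall: the multi-step checkout 479/1050 = 45.6%, Flow A 918/1577 = 58.2% → Flow A
(The multi-step checkout wins every traffic group but Flow A wins overall — the multi-step checkout's sessions skew toward the low-rate direct group.)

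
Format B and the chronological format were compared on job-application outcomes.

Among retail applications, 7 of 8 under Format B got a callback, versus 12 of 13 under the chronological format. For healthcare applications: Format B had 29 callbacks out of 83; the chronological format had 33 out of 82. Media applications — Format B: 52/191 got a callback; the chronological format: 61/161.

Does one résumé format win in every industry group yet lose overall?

No

Retail: Format B 7/8 = 87.5%, the chronological format 12/13 = 92.3% → the chronological format
Healthcare: Format B 29/83 = 34.9%, the chronological format 33/82 = 40.2% → the chronological format
Media: Format B 52/191 = 27.2%, the chronological format 61/161 = 37.9% → the chronological format
Overall: Format B 88/282 = 31.2%, the chronological format 106/256 = 41.4% → the chronological format
The chronological format wins overall and in every industry group — no reversal.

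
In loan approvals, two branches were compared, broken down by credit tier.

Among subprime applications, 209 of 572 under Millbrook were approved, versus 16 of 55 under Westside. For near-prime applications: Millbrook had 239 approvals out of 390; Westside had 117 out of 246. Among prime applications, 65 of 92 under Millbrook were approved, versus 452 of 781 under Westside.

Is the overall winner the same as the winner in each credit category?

Subprime: Millbrook 209/572 = 36.5%, Westside 16/55 = 29.1% → Millbrook
Near-prime: Millbrook 239/390 = 61.3%, Westside 117/246 = 47.6% → Millbrook
Prime: Millbrook 65/92 = 70.7%, Westside 452/781 = 57.9% → Millbrook
Overall: Millbrook 513/1054 = 48.7%, Westside 585/1082 = 54.1% → Westside
Millbrook wins each credit group but Westside wins overall — the comparison reverses. Millbrook's applications skew toward subprime, which has a lower base rate.

No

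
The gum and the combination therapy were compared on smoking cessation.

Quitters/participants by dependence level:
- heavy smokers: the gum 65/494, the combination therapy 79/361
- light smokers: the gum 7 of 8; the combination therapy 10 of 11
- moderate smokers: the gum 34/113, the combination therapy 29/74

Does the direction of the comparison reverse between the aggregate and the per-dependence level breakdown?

No

Heavy smokers: the gum 65/494 = 13.2%, the combination therapy 79/361 = 21.9% → the combination therapy
Light smokers: the gum 7/8 = 87.5%, the combination therapy 10/11 = 90.9% → the combination therapy
Moderate smokers: the gum 34/113 = 30.1%, the combination therapy 29/74 = 39.2% → the combination therapy
Overall: the gum 106/615 = 17.2%, the combination therapy 118/446 = 26.5% → the combination therapy
The combination therapy wins overall and in every dependence group — no reversal.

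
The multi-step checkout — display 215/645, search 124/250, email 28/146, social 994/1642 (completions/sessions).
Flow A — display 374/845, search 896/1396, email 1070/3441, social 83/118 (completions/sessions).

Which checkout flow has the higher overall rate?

Display: the multi-step checkout 215/645 = 33.3%, Flow A 374/845 = 44.3% → Flow A
Search: the multi-step checkout 124/250 = 49.6%, Flow A 896/1396 = 64.2% → Flow A
Email: the multi-step checkout 28/146 = 19.2%, Flow A 1070/3441 = 31.1% → Flow A
Social: the multi-step checkout 994/1642 = 60.5%, Flow A 83/118 = 70.3% → Flow A
Overall: the multi-step checkout 1361/2683 = 50.7%, Flow A 2423/5800 = 41.8% → the multi-step checkout
(Flow A wins every traffic group but the multi-step checkout wins overall — Flow A's sessions skew toward the low-rate email group.)

the multi-step checkout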